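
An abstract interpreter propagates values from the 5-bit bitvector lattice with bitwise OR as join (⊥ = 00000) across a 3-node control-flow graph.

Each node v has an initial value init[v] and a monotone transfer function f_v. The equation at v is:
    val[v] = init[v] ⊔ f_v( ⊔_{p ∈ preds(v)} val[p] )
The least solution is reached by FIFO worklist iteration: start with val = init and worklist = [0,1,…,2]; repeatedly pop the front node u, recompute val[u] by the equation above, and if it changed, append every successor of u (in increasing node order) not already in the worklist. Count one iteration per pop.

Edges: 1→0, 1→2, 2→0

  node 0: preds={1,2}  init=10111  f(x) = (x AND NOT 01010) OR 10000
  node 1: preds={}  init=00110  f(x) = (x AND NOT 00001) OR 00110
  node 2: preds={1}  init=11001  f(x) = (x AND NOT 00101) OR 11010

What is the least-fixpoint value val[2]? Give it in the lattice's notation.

Trace (4 dequeues):
  [1] u=0 | in 11111 | out 10111 | ==
  [2] u=1 | in 00000 | out 00110 | ==
  [3] u=2 | in 00110 | out 11011 | prev 11001 | push {0}
  [4] u=0 | in 11111 | out 10111 | ==

Converged values:
  [0] 10111
  [1] 00110
  [2] 11011

11011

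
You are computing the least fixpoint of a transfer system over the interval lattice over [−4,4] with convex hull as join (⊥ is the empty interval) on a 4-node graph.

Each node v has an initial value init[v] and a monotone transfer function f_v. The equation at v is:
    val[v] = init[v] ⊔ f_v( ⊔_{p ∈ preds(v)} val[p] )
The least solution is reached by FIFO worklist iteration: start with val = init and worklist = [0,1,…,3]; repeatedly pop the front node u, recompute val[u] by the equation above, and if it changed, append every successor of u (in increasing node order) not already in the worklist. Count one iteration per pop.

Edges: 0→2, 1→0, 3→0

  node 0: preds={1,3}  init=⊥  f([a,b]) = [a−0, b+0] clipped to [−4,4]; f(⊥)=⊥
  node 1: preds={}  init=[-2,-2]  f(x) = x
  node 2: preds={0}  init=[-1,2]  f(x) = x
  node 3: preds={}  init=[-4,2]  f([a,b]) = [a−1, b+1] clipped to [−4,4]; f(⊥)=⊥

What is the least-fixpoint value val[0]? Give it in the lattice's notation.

Trace (4 dequeues):
  [1] u=0 | in [-4,2] | out [-4,2] | prev ⊥ | push {}
  [2] u=1 | in ⊥ | out [-2,-2] | ==
  [3] u=2 | in [-4,2] | out [-4,2] | prev [-1,2] | push {}
  [4] u=3 | in ⊥ | out [-4,2] | ==

Converged values:
  [0] [-4,2]
  [1] [-2,-2]
  [2] [-4,2]
  [3] [-4,2]

[-4,2]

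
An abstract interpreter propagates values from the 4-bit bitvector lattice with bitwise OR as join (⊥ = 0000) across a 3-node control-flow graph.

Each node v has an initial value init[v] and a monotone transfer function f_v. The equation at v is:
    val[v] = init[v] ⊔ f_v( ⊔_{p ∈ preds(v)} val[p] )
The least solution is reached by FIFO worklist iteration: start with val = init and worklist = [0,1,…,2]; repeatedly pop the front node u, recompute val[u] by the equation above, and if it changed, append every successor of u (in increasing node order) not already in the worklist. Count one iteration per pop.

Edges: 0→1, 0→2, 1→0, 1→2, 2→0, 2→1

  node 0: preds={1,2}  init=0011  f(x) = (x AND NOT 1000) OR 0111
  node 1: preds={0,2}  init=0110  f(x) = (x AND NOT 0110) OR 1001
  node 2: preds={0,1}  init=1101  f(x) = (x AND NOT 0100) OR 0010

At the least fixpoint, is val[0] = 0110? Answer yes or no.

Worklist (5 pops):
  #1 pop 0: in=1111 → 0111 (was 0011); enqueue []
  #2 pop 1: in=1111 → 1111 (was 0110); enqueue [0]
  #3 pop 2: in=1111 → 1111 (was 1101); enqueue [1]
  #4 pop 0: in=1111 → 0111 (no change)
  #5 pop 1: in=1111 → 1111 (no change)

Fixpoint:
  val[0] = 0111
  val[1] = 1111
  val[2] = 1111

no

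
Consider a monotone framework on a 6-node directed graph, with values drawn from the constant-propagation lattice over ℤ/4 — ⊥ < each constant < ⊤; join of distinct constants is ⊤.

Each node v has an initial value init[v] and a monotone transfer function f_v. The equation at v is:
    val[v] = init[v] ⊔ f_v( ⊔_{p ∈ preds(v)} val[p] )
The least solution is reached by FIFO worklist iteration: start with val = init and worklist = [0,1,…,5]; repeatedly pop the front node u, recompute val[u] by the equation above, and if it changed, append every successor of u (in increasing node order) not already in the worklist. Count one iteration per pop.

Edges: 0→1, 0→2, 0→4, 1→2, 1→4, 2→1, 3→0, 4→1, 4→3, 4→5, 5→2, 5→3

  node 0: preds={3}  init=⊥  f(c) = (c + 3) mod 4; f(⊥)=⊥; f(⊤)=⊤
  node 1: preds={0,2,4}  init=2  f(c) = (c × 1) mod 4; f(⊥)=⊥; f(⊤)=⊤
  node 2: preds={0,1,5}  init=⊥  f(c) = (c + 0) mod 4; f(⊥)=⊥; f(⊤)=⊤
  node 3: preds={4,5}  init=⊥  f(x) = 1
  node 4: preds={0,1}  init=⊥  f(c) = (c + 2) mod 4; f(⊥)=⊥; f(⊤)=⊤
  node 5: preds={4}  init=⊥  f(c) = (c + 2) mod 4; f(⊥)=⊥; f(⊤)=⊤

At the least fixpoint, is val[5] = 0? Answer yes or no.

Iteration log — 16 steps:
  step 1. node 0  ⊔preds=⊥  new=⊥  stable
  step 2. node 1  ⊔preds=⊥  new=2  stable
  step 3. node 2  ⊔preds=2  new=2  old=⊥  +wl: 1
  step 4. node 3  ⊔preds=⊥  new=1  old=⊥  +wl: 0
  step 5. node 4  ⊔preds=2  new=0  old=⊥  +wl: 3
  step 6. node 5  ⊔preds=0  new=2  old=⊥  +wl: 2
  step 7. node 1  ⊔preds=⊤  new=⊤  old=2  +wl: 4
  step 8. node 0  ⊔preds=1  new=0  old=⊥  +wl: 1
  step 9. node 3  ⊔preds=⊤  new=1  stable
  step 10. node 2  ⊔preds=⊤  new=⊤  old=2  +wl: 
  step 11. node 4  ⊔preds=⊤  new=⊤  old=0  +wl: 3,5
  step 12. node 1  ⊔preds=⊤  new=⊤  stable
  step 13. node 3  ⊔preds=⊤  new=1  stable
  step 14. node 5  ⊔preds=⊤  new=⊤  old=2  +wl: 2,3
  step 15. node 2  ⊔preds=⊤  new=⊤  stable
  step 16. node 3  ⊔preds=⊤  new=1  stable

Least fixpoint reached:
  node 0: 0
  node 1: ⊤
  node 2: ⊤
  node 3: 1
  node 4: ⊤
  node 5: ⊤

no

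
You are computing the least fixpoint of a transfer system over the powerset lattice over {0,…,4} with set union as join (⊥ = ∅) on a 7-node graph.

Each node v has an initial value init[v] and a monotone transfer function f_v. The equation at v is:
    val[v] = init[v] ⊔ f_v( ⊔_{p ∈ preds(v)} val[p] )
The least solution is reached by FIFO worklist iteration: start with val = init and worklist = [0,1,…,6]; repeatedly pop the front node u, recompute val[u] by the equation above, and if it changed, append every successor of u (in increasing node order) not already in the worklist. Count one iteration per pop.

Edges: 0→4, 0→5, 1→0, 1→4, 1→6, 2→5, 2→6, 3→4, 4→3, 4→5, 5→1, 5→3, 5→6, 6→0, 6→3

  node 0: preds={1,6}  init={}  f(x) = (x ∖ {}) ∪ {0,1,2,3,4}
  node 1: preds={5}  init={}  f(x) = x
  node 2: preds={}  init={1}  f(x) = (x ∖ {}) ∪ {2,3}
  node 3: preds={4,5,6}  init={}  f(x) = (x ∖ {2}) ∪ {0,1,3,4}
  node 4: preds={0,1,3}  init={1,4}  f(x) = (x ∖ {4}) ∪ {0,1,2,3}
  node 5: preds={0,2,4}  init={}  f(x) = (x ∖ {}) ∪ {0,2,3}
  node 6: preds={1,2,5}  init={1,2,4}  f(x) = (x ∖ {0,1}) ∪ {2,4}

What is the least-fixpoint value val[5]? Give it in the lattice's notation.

Iteration log — 12 steps:
  step 1. node 0  ⊔preds={1,2,4}  new={0,1,2,3,4}  old={}  +wl: 
  step 2. node 1  ⊔preds={}  new={}  stable
  step 3. node 2  ⊔preds={}  new={1,2,3}  old={1}  +wl: 
  step 4. node 3  ⊔preds={1,2,4}  new={0,1,3,4}  old={}  +wl: 
  step 5. node 4  ⊔preds={0,1,2,3,4}  new={0,1,2,3,4}  old={1,4}  +wl: 3
  step 6. node 5  ⊔preds={0,1,2,3,4}  new={0,1,2,3,4}  old={}  +wl: 1
  step 7. node 6  ⊔preds={0,1,2,3,4}  new={1,2,3,4}  old={1,2,4}  +wl: 0
  step 8. node 3  ⊔preds={0,1,2,3,4}  new={0,1,3,4}  stable
  step 9. node 1  ⊔preds={0,1,2,3,4}  new={0,1,2,3,4}  old={}  +wl: 4,6
  step 10. node 0  ⊔preds={0,1,2,3,4}  new={0,1,2,3,4}  stable
  step 11. node 4  ⊔preds={0,1,2,3,4}  new={0,1,2,3,4}  stable
  step 12. node 6  ⊔preds={0,1,2,3,4}  new={1,2,3,4}  stable

Least fixpoint reached:
  node 0: {0,1,2,3,4}
  node 1: {0,1,2,3,4}
  node 2: {1,2,3}
  node 3: {0,1,3,4}
  node 4: {0,1,2,3,4}
  node 5: {0,1,2,3,4}
  node 6: {1,2,3,4}

{0,1,2,3,4}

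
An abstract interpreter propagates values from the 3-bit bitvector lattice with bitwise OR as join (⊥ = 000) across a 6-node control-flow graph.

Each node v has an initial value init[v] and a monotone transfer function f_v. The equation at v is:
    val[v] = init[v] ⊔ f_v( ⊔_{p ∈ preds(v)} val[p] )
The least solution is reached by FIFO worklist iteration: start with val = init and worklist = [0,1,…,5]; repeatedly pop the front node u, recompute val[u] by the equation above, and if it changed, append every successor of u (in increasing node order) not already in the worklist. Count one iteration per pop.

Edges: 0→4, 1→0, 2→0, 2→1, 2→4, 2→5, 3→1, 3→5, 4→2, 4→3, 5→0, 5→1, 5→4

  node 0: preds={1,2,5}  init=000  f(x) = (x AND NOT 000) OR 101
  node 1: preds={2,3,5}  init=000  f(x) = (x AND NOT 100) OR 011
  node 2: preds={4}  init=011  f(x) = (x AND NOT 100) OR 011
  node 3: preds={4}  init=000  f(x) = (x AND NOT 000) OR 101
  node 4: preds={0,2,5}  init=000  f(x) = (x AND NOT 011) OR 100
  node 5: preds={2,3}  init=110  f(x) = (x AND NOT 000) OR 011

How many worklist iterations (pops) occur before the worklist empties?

Trace (11 dequeues):
  [1] u=0 | in 111 | out 111 | prev 000 | push {}
  [2] u=1 | in 111 | out 011 | prev 000 | push {0}
  [3] u=2 | in 000 | out 011 | ==
  [4] u=3 | in 000 | out 101 | prev 000 | push {1}
  [5] u=4 | in 111 | out 100 | prev 000 | push {2,3}
  [6] u=5 | in 111 | out 111 | prev 110 | push {4}
  [7] u=0 | in 111 | out 111 | ==
  [8] u=1 | in 111 | out 011 | ==
  [9] u=2 | in 100 | out 011 | ==
  [10] u=3 | in 100 | out 101 | ==
  [11] u=4 | in 111 | out 100 | ==

Converged values:
  [0] 111
  [1] 011
  [2] 011
  [3] 101
  [4] 100
  [5] 111

11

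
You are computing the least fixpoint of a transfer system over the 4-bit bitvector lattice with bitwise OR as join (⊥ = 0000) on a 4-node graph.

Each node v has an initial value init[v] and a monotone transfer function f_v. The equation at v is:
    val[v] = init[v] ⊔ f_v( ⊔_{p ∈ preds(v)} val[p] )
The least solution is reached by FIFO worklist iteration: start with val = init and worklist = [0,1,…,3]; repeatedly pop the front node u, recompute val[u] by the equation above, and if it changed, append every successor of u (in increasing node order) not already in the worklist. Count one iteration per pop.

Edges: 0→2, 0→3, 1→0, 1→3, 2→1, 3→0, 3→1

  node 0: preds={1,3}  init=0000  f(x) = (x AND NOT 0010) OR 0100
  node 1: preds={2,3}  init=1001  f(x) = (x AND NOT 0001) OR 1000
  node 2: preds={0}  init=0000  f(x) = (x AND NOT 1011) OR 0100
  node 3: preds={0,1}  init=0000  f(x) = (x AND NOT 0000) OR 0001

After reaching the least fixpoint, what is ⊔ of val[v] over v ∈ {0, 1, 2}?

1101

Worklist (7 pops):
  #1 pop 0: in=1001 → 1101 (was 0000); enqueue []
  #2 pop 1: in=0000 → 1001 (no change)
  #3 pop 2: in=1101 → 0100 (was 0000); enqueue [1]
  #4 pop 3: in=1101 → 1101 (was 0000); enqueue [0]
  #5 pop 1: in=1101 → 1101 (was 1001); enqueue [3]
  #6 pop 0: in=1101 → 1101 (no change)
  #7 pop 3: in=1101 → 1101 (no change)

Fixpoint:
  val[0] = 1101
  val[1] = 1101
  val[2] = 0100
  val[3] = 1101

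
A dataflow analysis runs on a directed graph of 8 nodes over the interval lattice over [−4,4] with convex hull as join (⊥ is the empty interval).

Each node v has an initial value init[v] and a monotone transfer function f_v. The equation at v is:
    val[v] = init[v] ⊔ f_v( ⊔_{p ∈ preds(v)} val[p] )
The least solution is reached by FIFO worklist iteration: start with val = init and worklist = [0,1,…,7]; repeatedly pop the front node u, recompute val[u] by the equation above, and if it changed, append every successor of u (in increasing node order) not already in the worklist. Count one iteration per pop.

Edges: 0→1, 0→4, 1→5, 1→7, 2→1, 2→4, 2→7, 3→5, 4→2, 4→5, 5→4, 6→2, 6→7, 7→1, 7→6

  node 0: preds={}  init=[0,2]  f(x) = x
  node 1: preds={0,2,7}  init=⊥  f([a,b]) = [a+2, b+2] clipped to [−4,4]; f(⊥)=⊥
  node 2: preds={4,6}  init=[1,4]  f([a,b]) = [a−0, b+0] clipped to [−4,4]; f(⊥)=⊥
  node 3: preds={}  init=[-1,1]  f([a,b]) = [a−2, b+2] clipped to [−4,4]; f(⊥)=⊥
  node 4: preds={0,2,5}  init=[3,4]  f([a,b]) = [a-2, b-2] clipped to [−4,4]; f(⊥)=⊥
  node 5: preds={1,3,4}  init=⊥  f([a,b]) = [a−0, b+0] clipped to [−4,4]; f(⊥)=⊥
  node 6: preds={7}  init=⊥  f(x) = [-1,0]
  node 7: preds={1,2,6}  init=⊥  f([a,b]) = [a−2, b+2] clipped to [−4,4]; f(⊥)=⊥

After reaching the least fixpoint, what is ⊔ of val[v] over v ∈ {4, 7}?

Trace (20 dequeues):
  [1] u=0 | in ⊥ | out [0,2] | ==
  [2] u=1 | in [0,4] | out [2,4] | prev ⊥ | push {}
  [3] u=2 | in [3,4] | out [1,4] | ==
  [4] u=3 | in ⊥ | out [-1,1] | ==
  [5] u=4 | in [0,4] | out [-2,4] | prev [3,4] | push {2}
  [6] u=5 | in [-2,4] | out [-2,4] | prev ⊥ | push {4}
  [7] u=6 | in ⊥ | out [-1,0] | prev ⊥ | push {}
  [8] u=7 | in [-1,4] | out [-3,4] | prev ⊥ | push {1,6}
  [9] u=2 | in [-2,4] | out [-2,4] | prev [1,4] | push {7}
  [10] u=4 | in [-2,4] | out [-4,4] | prev [-2,4] | push {2,5}
  [11] u=1 | in [-3,4] | out [-1,4] | prev [2,4] | push {}
  [12] u=6 | in [-3,4] | out [-1,0] | ==
  [13] u=7 | in [-2,4] | out [-4,4] | prev [-3,4] | push {1,6}
  [14] u=2 | in [-4,4] | out [-4,4] | prev [-2,4] | push {4,7}
  [15] u=5 | in [-4,4] | out [-4,4] | prev [-2,4] | push {}
  [16] u=1 | in [-4,4] | out [-2,4] | prev [-1,4] | push {5}
  [17] u=6 | in [-4,4] | out [-1,0] | ==
  [18] u=4 | in [-4,4] | out [-4,4] | ==
  [19] u=7 | in [-4,4] | out [-4,4] | ==
  [20] u=5 | in [-4,4] | out [-4,4] | ==

Converged values:
  [0] [0,2]
  [1] [-2,4]
  [2] [-4,4]
  [3] [-1,1]
  [4] [-4,4]
  [5] [-4,4]
  [6] [-1,0]
  [7] [-4,4]

[-4,4]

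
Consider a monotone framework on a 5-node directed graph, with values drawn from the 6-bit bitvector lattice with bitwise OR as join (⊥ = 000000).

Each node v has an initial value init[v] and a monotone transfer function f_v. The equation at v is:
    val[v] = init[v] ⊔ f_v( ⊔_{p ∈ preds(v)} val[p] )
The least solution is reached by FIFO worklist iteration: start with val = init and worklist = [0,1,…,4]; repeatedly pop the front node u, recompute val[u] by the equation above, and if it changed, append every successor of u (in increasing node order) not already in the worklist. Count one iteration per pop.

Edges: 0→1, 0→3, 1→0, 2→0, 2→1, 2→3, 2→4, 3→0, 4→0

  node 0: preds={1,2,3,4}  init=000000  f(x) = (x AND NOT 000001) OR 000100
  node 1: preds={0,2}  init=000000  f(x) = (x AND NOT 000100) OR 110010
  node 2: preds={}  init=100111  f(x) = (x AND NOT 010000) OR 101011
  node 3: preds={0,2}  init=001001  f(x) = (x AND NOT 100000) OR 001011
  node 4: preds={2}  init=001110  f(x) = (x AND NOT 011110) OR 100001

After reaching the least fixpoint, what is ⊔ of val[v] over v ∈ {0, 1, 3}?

111111

Iteration log — 9 steps:
  step 1. node 0  ⊔preds=101111  new=101110  old=000000  +wl: 
  step 2. node 1  ⊔preds=101111  new=111011  old=000000  +wl: 0
  step 3. node 2  ⊔preds=000000  new=101111  old=100111  +wl: 1
  step 4. node 3  ⊔preds=101111  new=001111  old=001001  +wl: 
  step 5. node 4  ⊔preds=101111  new=101111  old=001110  +wl: 
  step 6. node 0  ⊔preds=111111  new=111110  old=101110  +wl: 3
  step 7. node 1  ⊔preds=111111  new=111011  stable
  step 8. node 3  ⊔preds=111111  new=011111  old=001111  +wl: 0
  step 9. node 0  ⊔preds=111111  new=111110  stable

Least fixpoint reached:
  node 0: 111110
  node 1: 111011
  node 2: 101111
  node 3: 011111
  node 4: 101111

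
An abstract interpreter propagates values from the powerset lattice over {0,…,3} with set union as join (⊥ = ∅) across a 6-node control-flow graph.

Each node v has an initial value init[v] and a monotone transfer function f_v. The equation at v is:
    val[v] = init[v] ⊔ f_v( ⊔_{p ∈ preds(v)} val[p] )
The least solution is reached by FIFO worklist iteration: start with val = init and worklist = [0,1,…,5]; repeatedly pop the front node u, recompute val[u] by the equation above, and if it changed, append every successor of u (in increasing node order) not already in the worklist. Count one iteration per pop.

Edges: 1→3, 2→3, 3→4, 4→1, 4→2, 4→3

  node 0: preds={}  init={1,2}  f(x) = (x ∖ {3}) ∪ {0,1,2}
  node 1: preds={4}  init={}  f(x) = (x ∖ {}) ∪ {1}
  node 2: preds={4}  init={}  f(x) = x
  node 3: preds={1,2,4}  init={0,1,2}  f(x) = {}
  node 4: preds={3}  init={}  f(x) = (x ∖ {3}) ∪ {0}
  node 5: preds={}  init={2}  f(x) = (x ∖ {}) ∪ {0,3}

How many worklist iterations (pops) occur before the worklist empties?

9

Trace (9 dequeues):
  [1] u=0 | in {} | out {0,1,2} | prev {1,2} | push {}
  [2] u=1 | in {} | out {1} | prev {} | push {}
  [3] u=2 | in {} | out {} | ==
  [4] u=3 | in {1} | out {0,1,2} | ==
  [5] u=4 | in {0,1,2} | out {0,1,2} | prev {} | push {1,2,3}
  [6] u=5 | in {} | out {0,2,3} | prev {2} | push {}
  [7] u=1 | in {0,1,2} | out {0,1,2} | prev {1} | push {}
  [8] u=2 | in {0,1,2} | out {0,1,2} | prev {} | push {}
  [9] u=3 | in {0,1,2} | out {0,1,2} | ==

Converged values:
  [0] {0,1,2}
  [1] {0,1,2}
  [2] {0,1,2}
  [3] {0,1,2}
  [4] {0,1,2}
  [5] {0,2,3}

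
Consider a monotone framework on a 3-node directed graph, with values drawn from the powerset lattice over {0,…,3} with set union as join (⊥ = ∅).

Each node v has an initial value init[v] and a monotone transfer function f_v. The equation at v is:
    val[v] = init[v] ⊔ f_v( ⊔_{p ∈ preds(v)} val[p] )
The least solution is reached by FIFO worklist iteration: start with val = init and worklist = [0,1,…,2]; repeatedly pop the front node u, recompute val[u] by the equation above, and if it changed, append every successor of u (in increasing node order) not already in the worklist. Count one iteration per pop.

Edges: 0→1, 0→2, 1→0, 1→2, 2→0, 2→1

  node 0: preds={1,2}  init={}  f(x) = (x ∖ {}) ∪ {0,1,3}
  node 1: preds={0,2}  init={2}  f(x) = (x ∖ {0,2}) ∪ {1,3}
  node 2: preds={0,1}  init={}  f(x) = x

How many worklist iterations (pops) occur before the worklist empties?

Worklist (5 pops):
  #1 pop 0: in={2} → {0,1,2,3} (was {}); enqueue []
  #2 pop 1: in={0,1,2,3} → {1,2,3} (was {2}); enqueue [0]
  #3 pop 2: in={0,1,2,3} → {0,1,2,3} (was {}); enqueue [1]
  #4 pop 0: in={0,1,2,3} → {0,1,2,3} (no change)
  #5 pop 1: in={0,1,2,3} → {1,2,3} (no change)

Fixpoint:
  val[0] = {0,1,2,3}
  val[1] = {1,2,3}
  val[2] = {0,1,2,3}

5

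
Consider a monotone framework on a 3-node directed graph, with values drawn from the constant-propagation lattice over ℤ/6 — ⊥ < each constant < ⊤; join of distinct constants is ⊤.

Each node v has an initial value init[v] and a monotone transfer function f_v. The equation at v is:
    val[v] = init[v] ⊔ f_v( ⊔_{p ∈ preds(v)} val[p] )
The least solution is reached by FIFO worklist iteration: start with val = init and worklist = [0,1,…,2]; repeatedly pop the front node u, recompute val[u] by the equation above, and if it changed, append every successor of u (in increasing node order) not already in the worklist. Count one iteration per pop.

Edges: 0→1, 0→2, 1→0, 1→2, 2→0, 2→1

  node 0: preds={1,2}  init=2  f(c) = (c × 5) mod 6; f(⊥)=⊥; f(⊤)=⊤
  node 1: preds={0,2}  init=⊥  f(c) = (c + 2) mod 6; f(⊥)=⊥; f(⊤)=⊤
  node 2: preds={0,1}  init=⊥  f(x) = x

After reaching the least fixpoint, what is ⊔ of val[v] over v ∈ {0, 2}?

Iteration log — 7 steps:
  step 1. node 0  ⊔preds=⊥  new=2  stable
  step 2. node 1  ⊔preds=2  new=4  old=⊥  +wl: 0
  step 3. node 2  ⊔preds=⊤  new=⊤  old=⊥  +wl: 1
  step 4. node 0  ⊔preds=⊤  new=⊤  old=2  +wl: 2
  step 5. node 1  ⊔preds=⊤  new=⊤  old=4  +wl: 0
  step 6. node 2  ⊔preds=⊤  new=⊤  stable
  step 7. node 0  ⊔preds=⊤  new=⊤  stable

Least fixpoint reached:
  node 0: ⊤
  node 1: ⊤
  node 2: ⊤

⊤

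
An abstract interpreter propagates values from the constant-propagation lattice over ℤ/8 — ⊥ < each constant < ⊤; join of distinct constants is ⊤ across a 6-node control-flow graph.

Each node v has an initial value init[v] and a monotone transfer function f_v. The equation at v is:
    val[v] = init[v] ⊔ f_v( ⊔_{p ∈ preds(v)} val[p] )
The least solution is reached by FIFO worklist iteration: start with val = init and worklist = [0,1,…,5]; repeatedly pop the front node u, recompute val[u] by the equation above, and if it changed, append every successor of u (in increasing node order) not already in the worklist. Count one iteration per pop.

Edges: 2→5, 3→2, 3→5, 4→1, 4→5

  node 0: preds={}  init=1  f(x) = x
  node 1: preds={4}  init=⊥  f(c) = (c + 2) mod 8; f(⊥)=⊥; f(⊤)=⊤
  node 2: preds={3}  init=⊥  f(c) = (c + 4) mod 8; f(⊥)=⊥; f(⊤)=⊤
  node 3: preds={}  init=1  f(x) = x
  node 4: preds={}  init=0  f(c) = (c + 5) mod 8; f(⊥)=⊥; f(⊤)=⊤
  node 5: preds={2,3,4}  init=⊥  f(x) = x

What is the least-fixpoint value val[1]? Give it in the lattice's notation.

Worklist (6 pops):
  #1 pop 0: in=⊥ → 1 (no change)
  #2 pop 1: in=0 → 2 (was ⊥); enqueue []
  #3 pop 2: in=1 → 5 (was ⊥); enqueue []
  #4 pop 3: in=⊥ → 1 (no change)
  #5 pop 4: in=⊥ → 0 (no change)
  #6 pop 5: in=⊤ → ⊤ (was ⊥); enqueue []

Fixpoint:
  val[0] = 1
  val[1] = 2
  val[2] = 5
  val[3] = 1
  val[4] = 0
  val[5] = ⊤

2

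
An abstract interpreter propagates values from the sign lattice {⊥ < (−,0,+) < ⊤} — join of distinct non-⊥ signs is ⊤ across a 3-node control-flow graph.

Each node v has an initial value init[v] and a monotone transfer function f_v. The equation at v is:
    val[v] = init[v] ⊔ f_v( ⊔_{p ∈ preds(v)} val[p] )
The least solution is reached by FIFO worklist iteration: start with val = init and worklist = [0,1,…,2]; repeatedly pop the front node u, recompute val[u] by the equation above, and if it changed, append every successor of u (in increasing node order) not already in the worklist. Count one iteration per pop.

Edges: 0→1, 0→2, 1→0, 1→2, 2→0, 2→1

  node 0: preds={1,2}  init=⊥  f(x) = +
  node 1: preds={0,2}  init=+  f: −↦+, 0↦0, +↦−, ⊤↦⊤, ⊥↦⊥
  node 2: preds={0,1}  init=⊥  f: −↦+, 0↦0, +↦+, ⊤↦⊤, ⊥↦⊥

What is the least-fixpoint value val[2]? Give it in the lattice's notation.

Worklist (5 pops):
  #1 pop 0: in=+ → + (was ⊥); enqueue []
  #2 pop 1: in=+ → ⊤ (was +); enqueue [0]
  #3 pop 2: in=⊤ → ⊤ (was ⊥); enqueue [1]
  #4 pop 0: in=⊤ → + (no change)
  #5 pop 1: in=⊤ → ⊤ (no change)

Fixpoint:
  val[0] = +
  val[1] = ⊤
  val[2] = ⊤

⊤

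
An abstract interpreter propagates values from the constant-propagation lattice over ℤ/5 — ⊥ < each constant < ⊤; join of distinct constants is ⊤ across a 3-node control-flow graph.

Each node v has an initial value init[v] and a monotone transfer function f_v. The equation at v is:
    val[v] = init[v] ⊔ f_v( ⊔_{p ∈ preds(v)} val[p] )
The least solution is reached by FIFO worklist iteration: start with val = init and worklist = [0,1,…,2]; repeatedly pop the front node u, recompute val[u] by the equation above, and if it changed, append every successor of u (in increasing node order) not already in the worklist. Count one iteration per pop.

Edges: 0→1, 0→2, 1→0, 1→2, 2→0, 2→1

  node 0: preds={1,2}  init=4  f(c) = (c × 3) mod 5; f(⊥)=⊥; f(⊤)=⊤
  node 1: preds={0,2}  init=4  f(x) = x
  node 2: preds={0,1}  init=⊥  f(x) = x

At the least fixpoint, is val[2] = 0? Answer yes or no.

no

Worklist (5 pops):
  #1 pop 0: in=4 → ⊤ (was 4); enqueue []
  #2 pop 1: in=⊤ → ⊤ (was 4); enqueue [0]
  #3 pop 2: in=⊤ → ⊤ (was ⊥); enqueue [1]
  #4 pop 0: in=⊤ → ⊤ (no change)
  #5 pop 1: in=⊤ → ⊤ (no change)

Fixpoint:
  val[0] = ⊤
  val[1] = ⊤
  val[2] = ⊤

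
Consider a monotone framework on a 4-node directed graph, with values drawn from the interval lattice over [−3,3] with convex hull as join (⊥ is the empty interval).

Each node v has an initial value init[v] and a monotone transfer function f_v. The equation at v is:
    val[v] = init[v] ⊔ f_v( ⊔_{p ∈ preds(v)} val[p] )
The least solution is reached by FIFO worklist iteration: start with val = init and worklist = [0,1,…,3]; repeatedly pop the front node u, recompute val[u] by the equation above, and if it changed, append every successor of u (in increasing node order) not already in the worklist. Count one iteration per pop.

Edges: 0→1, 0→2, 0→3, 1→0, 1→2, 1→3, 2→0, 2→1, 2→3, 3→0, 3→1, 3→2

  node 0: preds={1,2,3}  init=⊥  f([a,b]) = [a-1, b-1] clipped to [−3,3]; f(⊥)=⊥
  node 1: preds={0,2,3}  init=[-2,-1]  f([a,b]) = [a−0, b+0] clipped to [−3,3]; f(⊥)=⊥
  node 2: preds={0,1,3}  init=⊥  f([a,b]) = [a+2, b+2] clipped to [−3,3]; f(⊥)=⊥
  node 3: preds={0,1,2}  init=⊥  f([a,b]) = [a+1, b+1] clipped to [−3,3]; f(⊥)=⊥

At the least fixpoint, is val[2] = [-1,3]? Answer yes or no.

yes

Worklist (13 pops):
  #1 pop 0: in=[-2,-1] → [-3,-2] (was ⊥); enqueue []
  #2 pop 1: in=[-3,-2] → [-3,-1] (was [-2,-1]); enqueue [0]
  #3 pop 2: in=[-3,-1] → [-1,1] (was ⊥); enqueue [1]
  #4 pop 3: in=[-3,1] → [-2,2] (was ⊥); enqueue [2]
  #5 pop 0: in=[-3,2] → [-3,1] (was [-3,-2]); enqueue [3]
  #6 pop 1: in=[-3,2] → [-3,2] (was [-3,-1]); enqueue [0]
  #7 pop 2: in=[-3,2] → [-1,3] (was [-1,1]); enqueue [1]
  #8 pop 3: in=[-3,3] → [-2,3] (was [-2,2]); enqueue [2]
  #9 pop 0: in=[-3,3] → [-3,2] (was [-3,1]); enqueue [3]
  #10 pop 1: in=[-3,3] → [-3,3] (was [-3,2]); enqueue [0]
  #11 pop 2: in=[-3,3] → [-1,3] (no change)
  #12 pop 3: in=[-3,3] → [-2,3] (no change)
  #13 pop 0: in=[-3,3] → [-3,2] (no change)

Fixpoint:
  val[0] = [-3,2]
  val[1] = [-3,3]
  val[2] = [-1,3]
  val[3] = [-2,3]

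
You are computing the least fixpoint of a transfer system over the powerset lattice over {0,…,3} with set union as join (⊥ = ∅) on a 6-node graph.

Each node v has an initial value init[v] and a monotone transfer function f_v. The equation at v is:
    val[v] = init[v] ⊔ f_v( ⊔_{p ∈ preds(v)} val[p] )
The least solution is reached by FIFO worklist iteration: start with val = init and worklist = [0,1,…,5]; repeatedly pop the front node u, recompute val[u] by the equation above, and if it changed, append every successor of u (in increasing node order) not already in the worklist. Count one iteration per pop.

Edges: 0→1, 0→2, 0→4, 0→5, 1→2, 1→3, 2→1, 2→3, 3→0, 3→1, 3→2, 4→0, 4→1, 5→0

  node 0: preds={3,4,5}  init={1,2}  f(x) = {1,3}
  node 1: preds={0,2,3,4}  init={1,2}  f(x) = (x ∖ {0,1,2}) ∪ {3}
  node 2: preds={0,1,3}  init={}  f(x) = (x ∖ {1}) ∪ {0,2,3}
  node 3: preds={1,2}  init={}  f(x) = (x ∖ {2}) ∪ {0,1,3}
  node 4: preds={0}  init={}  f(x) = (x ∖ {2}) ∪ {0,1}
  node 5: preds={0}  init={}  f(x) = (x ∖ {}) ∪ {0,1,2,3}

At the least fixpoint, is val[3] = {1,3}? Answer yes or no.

no

Iteration log — 9 steps:
  step 1. node 0  ⊔preds={}  new={1,2,3}  old={1,2}  +wl: 
  step 2. node 1  ⊔preds={1,2,3}  new={1,2,3}  old={1,2}  +wl: 
  step 3. node 2  ⊔preds={1,2,3}  new={0,2,3}  old={}  +wl: 1
  step 4. node 3  ⊔preds={0,1,2,3}  new={0,1,3}  old={}  +wl: 0,2
  step 5. node 4  ⊔preds={1,2,3}  new={0,1,3}  old={}  +wl: 
  step 6. node 5  ⊔preds={1,2,3}  new={0,1,2,3}  old={}  +wl: 
  step 7. node 1  ⊔preds={0,1,2,3}  new={1,2,3}  stable
  step 8. node 0  ⊔preds={0,1,2,3}  new={1,2,3}  stable
  step 9. node 2  ⊔preds={0,1,2,3}  new={0,2,3}  stable

Least fixpoint reached:
  node 0: {1,2,3}
  node 1: {1,2,3}
  node 2: {0,2,3}
  node 3: {0,1,3}
  node 4: {0,1,3}
  node 5: {0,1,2,3}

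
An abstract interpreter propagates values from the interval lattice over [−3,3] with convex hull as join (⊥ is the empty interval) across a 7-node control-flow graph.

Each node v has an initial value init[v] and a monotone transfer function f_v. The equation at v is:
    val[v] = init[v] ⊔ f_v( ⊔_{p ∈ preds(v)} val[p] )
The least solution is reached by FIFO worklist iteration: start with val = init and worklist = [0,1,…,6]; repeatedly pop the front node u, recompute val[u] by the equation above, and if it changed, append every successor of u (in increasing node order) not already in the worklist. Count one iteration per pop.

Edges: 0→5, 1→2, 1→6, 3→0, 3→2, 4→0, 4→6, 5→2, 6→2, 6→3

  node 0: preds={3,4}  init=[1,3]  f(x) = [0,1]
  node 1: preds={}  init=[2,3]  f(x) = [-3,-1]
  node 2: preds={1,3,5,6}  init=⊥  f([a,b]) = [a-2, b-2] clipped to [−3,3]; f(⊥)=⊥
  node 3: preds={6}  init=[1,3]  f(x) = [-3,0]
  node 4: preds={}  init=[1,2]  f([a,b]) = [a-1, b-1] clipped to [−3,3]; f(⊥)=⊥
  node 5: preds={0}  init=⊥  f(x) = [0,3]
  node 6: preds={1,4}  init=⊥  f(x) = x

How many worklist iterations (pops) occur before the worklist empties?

Iteration log — 10 steps:
  step 1. node 0  ⊔preds=[1,3]  new=[0,3]  old=[1,3]  +wl: 
  step 2. node 1  ⊔preds=⊥  new=[-3,3]  old=[2,3]  +wl: 
  step 3. node 2  ⊔preds=[-3,3]  new=[-3,1]  old=⊥  +wl: 
  step 4. node 3  ⊔preds=⊥  new=[-3,3]  old=[1,3]  +wl: 0,2
  step 5. node 4  ⊔preds=⊥  new=[1,2]  stable
  step 6. node 5  ⊔preds=[0,3]  new=[0,3]  old=⊥  +wl: 
  step 7. node 6  ⊔preds=[-3,3]  new=[-3,3]  old=⊥  +wl: 3
  step 8. node 0  ⊔preds=[-3,3]  new=[0,3]  stable
  step 9. node 2  ⊔preds=[-3,3]  new=[-3,1]  stable
  step 10. node 3  ⊔preds=[-3,3]  new=[-3,3]  stable

Least fixpoint reached:
  node 0: [0,3]
  node 1: [-3,3]
  node 2: [-3,1]
  node 3: [-3,3]
  node 4: [1,2]
  node 5: [0,3]
  node 6: [-3,3]

10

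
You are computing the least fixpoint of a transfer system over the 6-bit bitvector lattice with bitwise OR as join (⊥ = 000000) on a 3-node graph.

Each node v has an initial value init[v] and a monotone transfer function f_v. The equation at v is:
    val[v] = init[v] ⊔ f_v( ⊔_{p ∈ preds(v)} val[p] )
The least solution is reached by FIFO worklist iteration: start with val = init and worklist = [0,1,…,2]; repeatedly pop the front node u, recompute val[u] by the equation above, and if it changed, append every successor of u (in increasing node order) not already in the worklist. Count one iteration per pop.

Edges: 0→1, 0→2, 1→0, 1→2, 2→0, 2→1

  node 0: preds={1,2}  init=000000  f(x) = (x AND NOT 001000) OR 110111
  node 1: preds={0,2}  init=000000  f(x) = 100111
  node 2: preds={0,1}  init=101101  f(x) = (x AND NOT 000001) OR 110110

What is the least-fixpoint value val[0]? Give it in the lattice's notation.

110111

Iteration log — 5 steps:
  step 1. node 0  ⊔preds=101101  new=110111  old=000000  +wl: 
  step 2. node 1  ⊔preds=111111  new=100111  old=000000  +wl: 0
  step 3. node 2  ⊔preds=110111  new=111111  old=101101  +wl: 1
  step 4. node 0  ⊔preds=111111  new=110111  stable
  step 5. node 1  ⊔preds=111111  new=100111  stable

Least fixpoint reached:
  node 0: 110111
  node 1: 100111
  node 2: 111111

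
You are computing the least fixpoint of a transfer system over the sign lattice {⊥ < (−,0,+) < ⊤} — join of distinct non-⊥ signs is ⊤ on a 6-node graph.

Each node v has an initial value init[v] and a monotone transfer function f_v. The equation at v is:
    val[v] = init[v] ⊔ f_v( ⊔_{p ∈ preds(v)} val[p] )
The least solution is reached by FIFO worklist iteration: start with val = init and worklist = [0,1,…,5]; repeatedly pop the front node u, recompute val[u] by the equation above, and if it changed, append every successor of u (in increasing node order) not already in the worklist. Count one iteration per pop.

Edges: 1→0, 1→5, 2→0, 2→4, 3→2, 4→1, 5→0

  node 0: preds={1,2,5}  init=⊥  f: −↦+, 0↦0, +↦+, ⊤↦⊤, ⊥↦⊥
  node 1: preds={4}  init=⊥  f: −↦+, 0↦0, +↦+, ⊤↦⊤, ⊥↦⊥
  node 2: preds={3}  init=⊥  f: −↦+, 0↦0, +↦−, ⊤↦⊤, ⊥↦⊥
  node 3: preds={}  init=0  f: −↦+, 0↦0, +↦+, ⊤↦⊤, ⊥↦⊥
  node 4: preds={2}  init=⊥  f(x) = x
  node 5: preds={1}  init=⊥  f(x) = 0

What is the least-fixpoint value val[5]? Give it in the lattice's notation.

Trace (10 dequeues):
  [1] u=0 | in ⊥ | out ⊥ | ==
  [2] u=1 | in ⊥ | out ⊥ | ==
  [3] u=2 | in 0 | out 0 | prev ⊥ | push {0}
  [4] u=3 | in ⊥ | out 0 | ==
  [5] u=4 | in 0 | out 0 | prev ⊥ | push {1}
  [6] u=5 | in ⊥ | out 0 | prev ⊥ | push {}
  [7] u=0 | in 0 | out 0 | prev ⊥ | push {}
  [8] u=1 | in 0 | out 0 | prev ⊥ | push {0,5}
  [9] u=0 | in 0 | out 0 | ==
  [10] u=5 | in 0 | out 0 | ==

Converged values:
  [0] 0
  [1] 0
  [2] 0
  [3] 0
  [4] 0
  [5] 0

0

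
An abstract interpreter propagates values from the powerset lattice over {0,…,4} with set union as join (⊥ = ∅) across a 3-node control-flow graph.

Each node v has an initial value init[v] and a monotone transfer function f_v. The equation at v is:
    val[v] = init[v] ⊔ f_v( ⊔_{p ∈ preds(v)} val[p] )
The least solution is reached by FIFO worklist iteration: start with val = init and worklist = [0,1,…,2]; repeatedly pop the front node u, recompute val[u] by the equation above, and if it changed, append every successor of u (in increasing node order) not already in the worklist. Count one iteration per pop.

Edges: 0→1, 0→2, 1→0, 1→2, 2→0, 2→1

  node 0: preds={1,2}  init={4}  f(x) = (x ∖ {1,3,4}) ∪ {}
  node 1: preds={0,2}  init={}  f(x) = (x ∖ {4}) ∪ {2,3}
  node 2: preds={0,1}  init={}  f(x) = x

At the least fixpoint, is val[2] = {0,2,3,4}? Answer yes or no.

no

Worklist (6 pops):
  #1 pop 0: in={} → {4} (no change)
  #2 pop 1: in={4} → {2,3} (was {}); enqueue [0]
  #3 pop 2: in={2,3,4} → {2,3,4} (was {}); enqueue [1]
  #4 pop 0: in={2,3,4} → {2,4} (was {4}); enqueue [2]
  #5 pop 1: in={2,3,4} → {2,3} (no change)
  #6 pop 2: in={2,3,4} → {2,3,4} (no change)

Fixpoint:
  val[0] = {2,4}
  val[1] = {2,3}
  val[2] = {2,3,4}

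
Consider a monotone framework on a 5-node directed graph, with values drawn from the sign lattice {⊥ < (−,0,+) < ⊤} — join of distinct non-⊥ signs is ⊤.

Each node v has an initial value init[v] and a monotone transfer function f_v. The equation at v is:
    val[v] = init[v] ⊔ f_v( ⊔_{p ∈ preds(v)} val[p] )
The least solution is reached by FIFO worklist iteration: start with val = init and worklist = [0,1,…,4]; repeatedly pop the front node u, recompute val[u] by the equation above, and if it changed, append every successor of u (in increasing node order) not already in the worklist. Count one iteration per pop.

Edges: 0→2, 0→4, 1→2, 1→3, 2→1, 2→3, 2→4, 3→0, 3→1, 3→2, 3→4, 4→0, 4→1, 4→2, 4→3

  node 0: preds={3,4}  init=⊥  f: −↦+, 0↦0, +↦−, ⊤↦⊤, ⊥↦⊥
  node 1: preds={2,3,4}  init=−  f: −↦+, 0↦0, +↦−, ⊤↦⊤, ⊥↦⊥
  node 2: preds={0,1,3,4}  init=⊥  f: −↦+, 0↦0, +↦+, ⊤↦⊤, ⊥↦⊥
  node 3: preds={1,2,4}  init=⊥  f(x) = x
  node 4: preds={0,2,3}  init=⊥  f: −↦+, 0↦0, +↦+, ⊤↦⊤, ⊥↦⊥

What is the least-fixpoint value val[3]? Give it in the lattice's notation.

⊤

Iteration log — 11 steps:
  step 1. node 0  ⊔preds=⊥  new=⊥  stable
  step 2. node 1  ⊔preds=⊥  new=−  stable
  step 3. node 2  ⊔preds=−  new=+  old=⊥  +wl: 1
  step 4. node 3  ⊔preds=⊤  new=⊤  old=⊥  +wl: 0,2
  step 5. node 4  ⊔preds=⊤  new=⊤  old=⊥  +wl: 3
  step 6. node 1  ⊔preds=⊤  new=⊤  old=−  +wl: 
  step 7. node 0  ⊔preds=⊤  new=⊤  old=⊥  +wl: 4
  step 8. node 2  ⊔preds=⊤  new=⊤  old=+  +wl: 1
  step 9. node 3  ⊔preds=⊤  new=⊤  stable
  step 10. node 4  ⊔preds=⊤  new=⊤  stable
  step 11. node 1  ⊔preds=⊤  new=⊤  stable

Least fixpoint reached:
  node 0: ⊤
  node 1: ⊤
  node 2: ⊤
  node 3: ⊤
  node 4: ⊤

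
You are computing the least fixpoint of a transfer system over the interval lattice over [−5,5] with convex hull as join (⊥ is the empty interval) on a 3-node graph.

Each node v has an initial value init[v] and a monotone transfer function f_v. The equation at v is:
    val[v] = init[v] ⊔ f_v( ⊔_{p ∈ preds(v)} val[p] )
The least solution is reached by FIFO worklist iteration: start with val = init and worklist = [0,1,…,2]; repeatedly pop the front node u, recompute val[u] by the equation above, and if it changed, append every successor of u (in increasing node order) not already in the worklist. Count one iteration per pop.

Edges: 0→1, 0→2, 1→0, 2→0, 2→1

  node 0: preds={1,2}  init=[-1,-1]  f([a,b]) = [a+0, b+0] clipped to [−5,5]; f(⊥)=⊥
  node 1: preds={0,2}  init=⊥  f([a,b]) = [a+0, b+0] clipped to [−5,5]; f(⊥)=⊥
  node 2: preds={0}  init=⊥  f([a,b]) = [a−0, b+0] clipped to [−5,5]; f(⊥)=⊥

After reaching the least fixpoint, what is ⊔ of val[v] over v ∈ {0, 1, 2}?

[-1,-1]

Trace (5 dequeues):
  [1] u=0 | in ⊥ | out [-1,-1] | ==
  [2] u=1 | in [-1,-1] | out [-1,-1] | prev ⊥ | push {0}
  [3] u=2 | in [-1,-1] | out [-1,-1] | prev ⊥ | push {1}
  [4] u=0 | in [-1,-1] | out [-1,-1] | ==
  [5] u=1 | in [-1,-1] | out [-1,-1] | ==

Converged values:
  [0] [-1,-1]
  [1] [-1,-1]
  [2] [-1,-1]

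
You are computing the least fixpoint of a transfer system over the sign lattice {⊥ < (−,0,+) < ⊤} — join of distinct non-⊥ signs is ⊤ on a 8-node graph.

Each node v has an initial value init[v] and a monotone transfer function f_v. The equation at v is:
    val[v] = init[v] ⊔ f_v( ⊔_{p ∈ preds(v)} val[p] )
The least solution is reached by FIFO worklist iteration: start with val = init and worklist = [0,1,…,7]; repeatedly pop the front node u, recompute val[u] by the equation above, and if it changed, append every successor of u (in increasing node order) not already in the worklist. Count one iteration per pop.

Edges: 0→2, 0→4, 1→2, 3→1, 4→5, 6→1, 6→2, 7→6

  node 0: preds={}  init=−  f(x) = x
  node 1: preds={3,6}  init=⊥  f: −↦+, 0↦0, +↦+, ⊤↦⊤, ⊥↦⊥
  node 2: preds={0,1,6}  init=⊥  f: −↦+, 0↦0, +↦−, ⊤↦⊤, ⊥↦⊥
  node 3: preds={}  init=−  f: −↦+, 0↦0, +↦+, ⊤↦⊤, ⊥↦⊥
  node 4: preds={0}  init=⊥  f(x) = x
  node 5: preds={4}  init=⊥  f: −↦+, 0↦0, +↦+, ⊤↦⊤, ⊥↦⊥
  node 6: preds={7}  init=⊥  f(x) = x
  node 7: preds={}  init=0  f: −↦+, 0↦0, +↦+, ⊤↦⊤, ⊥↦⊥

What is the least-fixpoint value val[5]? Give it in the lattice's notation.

Trace (10 dequeues):
  [1] u=0 | in ⊥ | out − | ==
  [2] u=1 | in − | out + | prev ⊥ | push {}
  [3] u=2 | in ⊤ | out ⊤ | prev ⊥ | push {}
  [4] u=3 | in ⊥ | out − | ==
  [5] u=4 | in − | out − | prev ⊥ | push {}
  [6] u=5 | in − | out + | prev ⊥ | push {}
  [7] u=6 | in 0 | out 0 | prev ⊥ | push {1,2}
  [8] u=7 | in ⊥ | out 0 | ==
  [9] u=1 | in ⊤ | out ⊤ | prev + | push {}
  [10] u=2 | in ⊤ | out ⊤ | ==

Converged values:
  [0] −
  [1] ⊤
  [2] ⊤
  [3] −
  [4] −
  [5] +
  [6] 0
  [7] 0

+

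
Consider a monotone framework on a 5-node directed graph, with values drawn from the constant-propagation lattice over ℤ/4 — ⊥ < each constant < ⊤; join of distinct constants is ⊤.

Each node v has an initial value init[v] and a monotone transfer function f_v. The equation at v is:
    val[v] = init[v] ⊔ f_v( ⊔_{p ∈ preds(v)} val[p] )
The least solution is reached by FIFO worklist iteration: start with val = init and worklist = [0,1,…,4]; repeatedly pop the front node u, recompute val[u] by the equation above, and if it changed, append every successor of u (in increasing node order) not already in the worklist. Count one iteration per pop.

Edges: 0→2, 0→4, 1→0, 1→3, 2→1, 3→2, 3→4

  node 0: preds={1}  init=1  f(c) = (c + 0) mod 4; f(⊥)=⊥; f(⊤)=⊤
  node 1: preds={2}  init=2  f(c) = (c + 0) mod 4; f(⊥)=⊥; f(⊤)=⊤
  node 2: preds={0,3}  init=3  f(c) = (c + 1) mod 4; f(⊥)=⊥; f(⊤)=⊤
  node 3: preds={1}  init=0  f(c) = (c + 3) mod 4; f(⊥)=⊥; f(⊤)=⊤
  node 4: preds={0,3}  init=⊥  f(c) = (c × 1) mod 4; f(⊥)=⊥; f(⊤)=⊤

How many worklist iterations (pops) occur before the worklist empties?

Trace (8 dequeues):
  [1] u=0 | in 2 | out ⊤ | prev 1 | push {}
  [2] u=1 | in 3 | out ⊤ | prev 2 | push {0}
  [3] u=2 | in ⊤ | out ⊤ | prev 3 | push {1}
  [4] u=3 | in ⊤ | out ⊤ | prev 0 | push {2}
  [5] u=4 | in ⊤ | out ⊤ | prev ⊥ | push {}
  [6] u=0 | in ⊤ | out ⊤ | ==
  [7] u=1 | in ⊤ | out ⊤ | ==
  [8] u=2 | in ⊤ | out ⊤ | ==

Converged values:
  [0] ⊤
  [1] ⊤
  [2] ⊤
  [3] ⊤
  [4] ⊤

8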